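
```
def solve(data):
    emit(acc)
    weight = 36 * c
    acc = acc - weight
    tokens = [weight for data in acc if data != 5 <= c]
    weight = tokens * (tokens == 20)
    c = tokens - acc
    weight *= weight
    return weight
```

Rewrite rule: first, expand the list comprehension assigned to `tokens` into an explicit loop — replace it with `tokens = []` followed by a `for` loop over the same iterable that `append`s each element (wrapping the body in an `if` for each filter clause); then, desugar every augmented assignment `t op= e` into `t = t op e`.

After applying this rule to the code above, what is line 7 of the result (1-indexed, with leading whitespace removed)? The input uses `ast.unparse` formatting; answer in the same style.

if data != 5 <= c:

Transformed code:
def solve(data):
    emit(acc)
    weight = 36 * c
    acc = acc - weight
    tokens = []
    for data in acc:
        if data != 5 <= c:
            tokens.append(weight)
    weight = tokens * (tokens == 20)
    c = tokens - acc
    weight = weight * weight
    return weight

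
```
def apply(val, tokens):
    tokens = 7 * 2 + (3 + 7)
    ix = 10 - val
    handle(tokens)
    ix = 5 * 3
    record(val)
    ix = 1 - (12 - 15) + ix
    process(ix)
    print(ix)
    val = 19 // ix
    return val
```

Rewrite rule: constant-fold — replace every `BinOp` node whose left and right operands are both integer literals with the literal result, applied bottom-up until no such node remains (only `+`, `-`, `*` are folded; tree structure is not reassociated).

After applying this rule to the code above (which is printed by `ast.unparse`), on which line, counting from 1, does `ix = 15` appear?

Transformed code:
def apply(val, tokens):
    tokens = 24
    ix = 10 - val
    handle(tokens)
    ix = 15
    record(val)
    ix = 4 + ix
    process(ix)
    print(ix)
    val = 19 // ix
    return val

5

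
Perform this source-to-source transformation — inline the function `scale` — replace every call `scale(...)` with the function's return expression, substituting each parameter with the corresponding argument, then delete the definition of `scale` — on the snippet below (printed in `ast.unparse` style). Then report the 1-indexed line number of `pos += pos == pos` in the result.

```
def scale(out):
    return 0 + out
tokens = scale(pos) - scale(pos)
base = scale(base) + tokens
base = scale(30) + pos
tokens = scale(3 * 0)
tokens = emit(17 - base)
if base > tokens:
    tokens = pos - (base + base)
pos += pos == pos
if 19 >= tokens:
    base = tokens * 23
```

8

Transformed code:
tokens = 0 + pos - (0 + pos)
base = 0 + base + tokens
base = 0 + 30 + pos
tokens = 0 + 3 * 0
tokens = emit(17 - base)
if base > tokens:
    tokens = pos - (base + base)
pos += pos == pos
if 19 >= tokens:
    base = tokens * 23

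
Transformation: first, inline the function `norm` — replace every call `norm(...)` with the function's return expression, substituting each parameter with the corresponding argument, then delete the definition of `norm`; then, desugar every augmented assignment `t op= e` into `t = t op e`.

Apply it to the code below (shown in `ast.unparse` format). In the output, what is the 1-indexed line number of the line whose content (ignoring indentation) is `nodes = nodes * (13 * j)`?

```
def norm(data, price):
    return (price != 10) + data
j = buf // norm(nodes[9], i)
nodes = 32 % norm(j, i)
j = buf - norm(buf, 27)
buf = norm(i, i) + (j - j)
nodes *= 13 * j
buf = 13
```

Transformed code:
j = buf // ((i != 10) + nodes[9])
nodes = 32 % ((i != 10) + j)
j = buf - ((27 != 10) + buf)
buf = (i != 10) + i + (j - j)
nodes = nodes * (13 * j)
buf = 13

5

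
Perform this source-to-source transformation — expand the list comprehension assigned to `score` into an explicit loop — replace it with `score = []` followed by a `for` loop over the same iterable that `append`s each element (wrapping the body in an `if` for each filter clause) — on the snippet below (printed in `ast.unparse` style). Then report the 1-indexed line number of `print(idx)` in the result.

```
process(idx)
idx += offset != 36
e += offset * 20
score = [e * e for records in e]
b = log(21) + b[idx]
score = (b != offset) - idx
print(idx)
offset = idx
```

Transformed code:
process(idx)
idx += offset != 36
e += offset * 20
score = []
for records in e:
    score.append(e * e)
b = log(21) + b[idx]
score = (b != offset) - idx
print(idx)
offset = idx

9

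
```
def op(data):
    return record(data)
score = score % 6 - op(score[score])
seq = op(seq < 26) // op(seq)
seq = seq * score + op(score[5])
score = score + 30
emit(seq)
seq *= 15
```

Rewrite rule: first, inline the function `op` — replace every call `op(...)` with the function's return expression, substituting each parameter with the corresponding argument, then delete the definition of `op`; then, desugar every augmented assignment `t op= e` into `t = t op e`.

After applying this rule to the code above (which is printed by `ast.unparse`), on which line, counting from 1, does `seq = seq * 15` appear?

6

Transformed code:
score = score % 6 - record(score[score])
seq = record(seq < 26) // record(seq)
seq = seq * score + record(score[5])
score = score + 30
emit(seq)
seq = seq * 15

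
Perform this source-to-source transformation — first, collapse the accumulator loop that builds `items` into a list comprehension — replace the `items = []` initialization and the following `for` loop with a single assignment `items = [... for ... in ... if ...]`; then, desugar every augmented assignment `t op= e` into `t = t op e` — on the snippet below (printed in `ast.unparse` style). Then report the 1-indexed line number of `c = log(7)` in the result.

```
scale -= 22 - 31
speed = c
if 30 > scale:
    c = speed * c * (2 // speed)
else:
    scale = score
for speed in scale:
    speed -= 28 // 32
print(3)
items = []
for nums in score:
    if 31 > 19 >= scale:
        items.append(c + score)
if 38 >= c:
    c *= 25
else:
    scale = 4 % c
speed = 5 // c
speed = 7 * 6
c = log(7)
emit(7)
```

17

Transformed code:
scale = scale - (22 - 31)
speed = c
if 30 > scale:
    c = speed * c * (2 // speed)
else:
    scale = score
for speed in scale:
    speed = speed - 28 // 32
print(3)
items = [c + score for nums in score if 31 > 19 >= scale]
if 38 >= c:
    c = c * 25
else:
    scale = 4 % c
speed = 5 // c
speed = 7 * 6
c = log(7)
emit(7)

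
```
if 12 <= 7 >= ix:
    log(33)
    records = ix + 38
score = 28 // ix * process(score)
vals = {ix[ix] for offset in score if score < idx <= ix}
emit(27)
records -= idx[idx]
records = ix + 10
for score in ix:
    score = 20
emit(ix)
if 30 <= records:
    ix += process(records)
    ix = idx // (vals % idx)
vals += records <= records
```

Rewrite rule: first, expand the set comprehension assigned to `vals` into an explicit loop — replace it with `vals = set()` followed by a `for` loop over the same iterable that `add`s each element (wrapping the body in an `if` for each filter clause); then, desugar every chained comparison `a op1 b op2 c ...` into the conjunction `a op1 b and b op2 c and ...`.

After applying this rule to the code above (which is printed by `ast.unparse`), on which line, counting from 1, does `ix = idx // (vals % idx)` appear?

17

Transformed code:
if 12 <= 7 and 7 >= ix:
    log(33)
    records = ix + 38
score = 28 // ix * process(score)
vals = set()
for offset in score:
    if score < idx and idx <= ix:
        vals.add(ix[ix])
emit(27)
records -= idx[idx]
records = ix + 10
for score in ix:
    score = 20
emit(ix)
if 30 <= records:
    ix += process(records)
    ix = idx // (vals % idx)
vals += records <= records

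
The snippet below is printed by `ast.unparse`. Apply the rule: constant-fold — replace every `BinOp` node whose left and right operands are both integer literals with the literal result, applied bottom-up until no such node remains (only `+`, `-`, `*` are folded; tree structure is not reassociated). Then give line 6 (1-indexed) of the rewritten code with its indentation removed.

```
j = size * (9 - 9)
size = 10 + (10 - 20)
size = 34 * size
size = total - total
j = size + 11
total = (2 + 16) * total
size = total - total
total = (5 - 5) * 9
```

total = 18 * total

Transformed code:
j = size * 0
size = 0
size = 34 * size
size = total - total
j = size + 11
total = 18 * total
size = total - total
total = 0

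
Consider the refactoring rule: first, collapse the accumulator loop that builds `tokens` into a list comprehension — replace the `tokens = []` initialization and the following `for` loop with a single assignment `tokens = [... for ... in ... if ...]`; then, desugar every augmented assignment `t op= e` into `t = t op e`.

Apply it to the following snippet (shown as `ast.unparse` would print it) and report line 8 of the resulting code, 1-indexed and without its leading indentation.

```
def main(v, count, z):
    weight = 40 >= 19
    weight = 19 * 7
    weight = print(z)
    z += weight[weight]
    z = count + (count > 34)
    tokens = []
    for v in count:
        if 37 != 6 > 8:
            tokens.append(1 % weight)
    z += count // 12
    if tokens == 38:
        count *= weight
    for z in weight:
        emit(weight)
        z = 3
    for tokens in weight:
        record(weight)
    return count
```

Transformed code:
def main(v, count, z):
    weight = 40 >= 19
    weight = 19 * 7
    weight = print(z)
    z = z + weight[weight]
    z = count + (count > 34)
    tokens = [1 % weight for v in count if 37 != 6 > 8]
    z = z + count // 12
    if tokens == 38:
        count = count * weight
    for z in weight:
        emit(weight)
        z = 3
    for tokens in weight:
        record(weight)
    return count

z = z + count // 12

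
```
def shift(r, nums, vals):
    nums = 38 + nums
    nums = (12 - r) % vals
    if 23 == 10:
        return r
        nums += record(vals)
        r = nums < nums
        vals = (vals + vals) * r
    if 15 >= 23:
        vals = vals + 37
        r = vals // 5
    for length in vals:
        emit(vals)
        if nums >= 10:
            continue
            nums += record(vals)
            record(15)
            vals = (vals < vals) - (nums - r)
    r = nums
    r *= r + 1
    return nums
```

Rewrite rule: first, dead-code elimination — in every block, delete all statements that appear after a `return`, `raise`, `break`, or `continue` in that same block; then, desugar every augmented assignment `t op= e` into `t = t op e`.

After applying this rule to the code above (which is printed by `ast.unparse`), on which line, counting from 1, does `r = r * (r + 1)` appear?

Transformed code:
def shift(r, nums, vals):
    nums = 38 + nums
    nums = (12 - r) % vals
    if 23 == 10:
        return r
    if 15 >= 23:
        vals = vals + 37
        r = vals // 5
    for length in vals:
        emit(vals)
        if nums >= 10:
            continue
    r = nums
    r = r * (r + 1)
    return nums

14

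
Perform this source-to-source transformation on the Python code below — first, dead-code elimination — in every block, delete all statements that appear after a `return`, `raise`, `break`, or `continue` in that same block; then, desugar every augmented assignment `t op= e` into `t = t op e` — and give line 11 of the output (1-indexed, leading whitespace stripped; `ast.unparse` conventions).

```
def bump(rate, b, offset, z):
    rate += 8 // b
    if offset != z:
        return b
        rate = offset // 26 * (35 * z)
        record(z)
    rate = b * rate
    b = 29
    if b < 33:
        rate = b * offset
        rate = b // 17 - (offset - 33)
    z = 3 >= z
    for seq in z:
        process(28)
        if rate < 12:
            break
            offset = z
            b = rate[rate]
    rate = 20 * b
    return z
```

for seq in z:

Transformed code:
def bump(rate, b, offset, z):
    rate = rate + 8 // b
    if offset != z:
        return b
    rate = b * rate
    b = 29
    if b < 33:
        rate = b * offset
        rate = b // 17 - (offset - 33)
    z = 3 >= z
    for seq in z:
        process(28)
        if rate < 12:
            break
    rate = 20 * b
    return z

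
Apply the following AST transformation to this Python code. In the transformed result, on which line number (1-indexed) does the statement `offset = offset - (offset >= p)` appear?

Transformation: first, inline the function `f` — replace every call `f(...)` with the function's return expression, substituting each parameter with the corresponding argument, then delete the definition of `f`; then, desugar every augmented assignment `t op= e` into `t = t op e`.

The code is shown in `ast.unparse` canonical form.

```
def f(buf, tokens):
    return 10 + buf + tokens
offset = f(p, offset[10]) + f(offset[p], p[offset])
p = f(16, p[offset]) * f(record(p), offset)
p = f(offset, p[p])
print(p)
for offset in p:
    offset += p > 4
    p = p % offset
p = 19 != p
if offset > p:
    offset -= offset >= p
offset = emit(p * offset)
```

Transformed code:
offset = 10 + p + offset[10] + (10 + offset[p] + p[offset])
p = (10 + 16 + p[offset]) * (10 + record(p) + offset)
p = 10 + offset + p[p]
print(p)
for offset in p:
    offset = offset + (p > 4)
    p = p % offset
p = 19 != p
if offset > p:
    offset = offset - (offset >= p)
offset = emit(p * offset)

10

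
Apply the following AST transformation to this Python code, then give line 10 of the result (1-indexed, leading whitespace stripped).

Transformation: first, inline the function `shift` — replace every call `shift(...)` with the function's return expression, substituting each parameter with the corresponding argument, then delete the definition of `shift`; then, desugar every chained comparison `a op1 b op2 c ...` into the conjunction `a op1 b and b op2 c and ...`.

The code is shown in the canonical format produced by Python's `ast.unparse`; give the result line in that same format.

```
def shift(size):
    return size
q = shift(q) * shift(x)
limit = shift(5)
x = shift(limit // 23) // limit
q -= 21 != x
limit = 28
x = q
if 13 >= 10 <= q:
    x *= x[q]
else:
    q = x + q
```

Transformed code:
q = q * x
limit = 5
x = limit // 23 // limit
q -= 21 != x
limit = 28
x = q
if 13 >= 10 and 10 <= q:
    x *= x[q]
else:
    q = x + q

q = x + q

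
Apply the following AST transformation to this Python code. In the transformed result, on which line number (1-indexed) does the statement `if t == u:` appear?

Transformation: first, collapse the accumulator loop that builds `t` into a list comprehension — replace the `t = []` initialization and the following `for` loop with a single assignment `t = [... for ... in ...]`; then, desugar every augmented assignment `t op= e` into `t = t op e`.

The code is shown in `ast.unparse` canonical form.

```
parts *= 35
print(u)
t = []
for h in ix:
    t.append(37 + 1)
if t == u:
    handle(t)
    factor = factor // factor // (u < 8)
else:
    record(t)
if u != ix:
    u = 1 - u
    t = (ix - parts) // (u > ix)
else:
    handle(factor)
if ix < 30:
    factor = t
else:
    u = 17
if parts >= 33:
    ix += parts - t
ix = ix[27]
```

Transformed code:
parts = parts * 35
print(u)
t = [37 + 1 for h in ix]
if t == u:
    handle(t)
    factor = factor // factor // (u < 8)
else:
    record(t)
if u != ix:
    u = 1 - u
    t = (ix - parts) // (u > ix)
else:
    handle(factor)
if ix < 30:
    factor = t
else:
    u = 17
if parts >= 33:
    ix = ix + (parts - t)
ix = ix[27]

4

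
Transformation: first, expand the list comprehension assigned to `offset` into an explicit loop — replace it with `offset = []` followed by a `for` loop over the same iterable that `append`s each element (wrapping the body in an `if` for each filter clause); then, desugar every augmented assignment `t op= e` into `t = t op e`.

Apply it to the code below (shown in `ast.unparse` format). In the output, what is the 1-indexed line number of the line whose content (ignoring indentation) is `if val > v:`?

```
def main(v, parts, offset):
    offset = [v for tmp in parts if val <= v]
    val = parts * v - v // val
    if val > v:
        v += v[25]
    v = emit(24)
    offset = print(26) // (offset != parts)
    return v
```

Transformed code:
def main(v, parts, offset):
    offset = []
    for tmp in parts:
        if val <= v:
            offset.append(v)
    val = parts * v - v // val
    if val > v:
        v = v + v[25]
    v = emit(24)
    offset = print(26) // (offset != parts)
    return v

7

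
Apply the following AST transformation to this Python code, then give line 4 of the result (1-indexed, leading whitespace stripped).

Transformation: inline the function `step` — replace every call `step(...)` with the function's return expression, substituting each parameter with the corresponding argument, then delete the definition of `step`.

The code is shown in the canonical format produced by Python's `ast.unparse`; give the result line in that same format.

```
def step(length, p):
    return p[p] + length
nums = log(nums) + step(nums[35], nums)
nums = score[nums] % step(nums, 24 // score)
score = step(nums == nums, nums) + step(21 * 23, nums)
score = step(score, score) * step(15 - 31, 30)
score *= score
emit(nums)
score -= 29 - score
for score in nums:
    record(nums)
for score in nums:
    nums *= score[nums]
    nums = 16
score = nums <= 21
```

score = (score[score] + score) * (30[30] + (15 - 31))

Transformed code:
nums = log(nums) + (nums[nums] + nums[35])
nums = score[nums] % ((24 // score)[24 // score] + nums)
score = nums[nums] + (nums == nums) + (nums[nums] + 21 * 23)
score = (score[score] + score) * (30[30] + (15 - 31))
score *= score
emit(nums)
score -= 29 - score
for score in nums:
    record(nums)
for score in nums:
    nums *= score[nums]
    nums = 16
score = nums <= 21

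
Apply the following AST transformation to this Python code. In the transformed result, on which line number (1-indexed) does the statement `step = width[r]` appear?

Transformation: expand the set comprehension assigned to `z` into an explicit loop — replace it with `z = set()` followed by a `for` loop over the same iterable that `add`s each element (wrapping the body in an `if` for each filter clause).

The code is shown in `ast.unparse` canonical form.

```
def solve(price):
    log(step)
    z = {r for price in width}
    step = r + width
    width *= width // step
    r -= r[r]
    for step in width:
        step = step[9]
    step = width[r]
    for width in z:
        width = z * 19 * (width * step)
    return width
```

11

Transformed code:
def solve(price):
    log(step)
    z = set()
    for price in width:
        z.add(r)
    step = r + width
    width *= width // step
    r -= r[r]
    for step in width:
        step = step[9]
    step = width[r]
    for width in z:
        width = z * 19 * (width * step)
    return width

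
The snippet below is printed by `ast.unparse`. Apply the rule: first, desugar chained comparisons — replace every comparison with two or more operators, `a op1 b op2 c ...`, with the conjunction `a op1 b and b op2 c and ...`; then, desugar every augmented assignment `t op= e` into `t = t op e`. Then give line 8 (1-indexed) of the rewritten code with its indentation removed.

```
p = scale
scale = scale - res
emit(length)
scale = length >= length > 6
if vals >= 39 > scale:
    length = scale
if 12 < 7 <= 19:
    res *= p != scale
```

res = res * (p != scale)

Transformed code:
p = scale
scale = scale - res
emit(length)
scale = length >= length and length > 6
if vals >= 39 and 39 > scale:
    length = scale
if 12 < 7 and 7 <= 19:
    res = res * (p != scale)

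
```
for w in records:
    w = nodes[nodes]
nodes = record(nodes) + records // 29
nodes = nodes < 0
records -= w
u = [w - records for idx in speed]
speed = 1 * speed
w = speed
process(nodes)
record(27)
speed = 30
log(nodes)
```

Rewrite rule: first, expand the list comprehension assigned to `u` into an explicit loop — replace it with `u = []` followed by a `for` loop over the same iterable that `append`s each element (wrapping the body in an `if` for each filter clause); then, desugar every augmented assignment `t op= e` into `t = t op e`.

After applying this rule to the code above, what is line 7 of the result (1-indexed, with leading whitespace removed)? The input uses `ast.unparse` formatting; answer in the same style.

Transformed code:
for w in records:
    w = nodes[nodes]
nodes = record(nodes) + records // 29
nodes = nodes < 0
records = records - w
u = []
for idx in speed:
    u.append(w - records)
speed = 1 * speed
w = speed
process(nodes)
record(27)
speed = 30
log(nodes)

for idx in speed:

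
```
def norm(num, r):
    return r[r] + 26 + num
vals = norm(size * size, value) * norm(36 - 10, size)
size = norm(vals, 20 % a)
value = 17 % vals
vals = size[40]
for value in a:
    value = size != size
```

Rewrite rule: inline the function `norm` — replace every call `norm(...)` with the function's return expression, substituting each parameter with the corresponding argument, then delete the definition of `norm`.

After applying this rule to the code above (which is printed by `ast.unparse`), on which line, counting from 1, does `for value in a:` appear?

5

Transformed code:
vals = (value[value] + 26 + size * size) * (size[size] + 26 + (36 - 10))
size = (20 % a)[20 % a] + 26 + vals
value = 17 % vals
vals = size[40]
for value in a:
    value = size != size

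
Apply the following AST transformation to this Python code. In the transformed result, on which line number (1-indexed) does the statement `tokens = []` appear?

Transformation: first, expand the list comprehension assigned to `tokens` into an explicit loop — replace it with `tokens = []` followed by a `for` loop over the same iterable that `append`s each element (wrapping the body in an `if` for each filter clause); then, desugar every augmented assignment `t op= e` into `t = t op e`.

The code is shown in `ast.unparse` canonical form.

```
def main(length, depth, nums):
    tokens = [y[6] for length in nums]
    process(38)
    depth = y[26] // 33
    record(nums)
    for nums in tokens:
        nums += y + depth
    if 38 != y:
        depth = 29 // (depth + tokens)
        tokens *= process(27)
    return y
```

Transformed code:
def main(length, depth, nums):
    tokens = []
    for length in nums:
        tokens.append(y[6])
    process(38)
    depth = y[26] // 33
    record(nums)
    for nums in tokens:
        nums = nums + (y + depth)
    if 38 != y:
        depth = 29 // (depth + tokens)
        tokens = tokens * process(27)
    return y

2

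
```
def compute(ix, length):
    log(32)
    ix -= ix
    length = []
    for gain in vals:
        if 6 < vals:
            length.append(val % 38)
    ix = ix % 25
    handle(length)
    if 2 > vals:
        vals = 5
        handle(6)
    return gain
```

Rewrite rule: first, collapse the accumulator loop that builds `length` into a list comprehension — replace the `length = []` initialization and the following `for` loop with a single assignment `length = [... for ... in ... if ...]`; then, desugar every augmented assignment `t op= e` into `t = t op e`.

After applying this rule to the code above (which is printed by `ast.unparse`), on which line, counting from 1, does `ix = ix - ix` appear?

Transformed code:
def compute(ix, length):
    log(32)
    ix = ix - ix
    length = [val % 38 for gain in vals if 6 < vals]
    ix = ix % 25
    handle(length)
    if 2 > vals:
        vals = 5
        handle(6)
    return gain

3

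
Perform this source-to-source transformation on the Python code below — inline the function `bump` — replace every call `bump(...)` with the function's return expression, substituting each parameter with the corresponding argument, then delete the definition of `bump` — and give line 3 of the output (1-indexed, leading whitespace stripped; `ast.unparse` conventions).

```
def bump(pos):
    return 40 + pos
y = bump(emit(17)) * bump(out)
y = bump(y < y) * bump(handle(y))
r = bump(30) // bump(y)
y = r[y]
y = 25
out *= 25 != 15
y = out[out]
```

Transformed code:
y = (40 + emit(17)) * (40 + out)
y = (40 + (y < y)) * (40 + handle(y))
r = (40 + 30) // (40 + y)
y = r[y]
y = 25
out *= 25 != 15
y = out[out]

r = (40 + 30) // (40 + y)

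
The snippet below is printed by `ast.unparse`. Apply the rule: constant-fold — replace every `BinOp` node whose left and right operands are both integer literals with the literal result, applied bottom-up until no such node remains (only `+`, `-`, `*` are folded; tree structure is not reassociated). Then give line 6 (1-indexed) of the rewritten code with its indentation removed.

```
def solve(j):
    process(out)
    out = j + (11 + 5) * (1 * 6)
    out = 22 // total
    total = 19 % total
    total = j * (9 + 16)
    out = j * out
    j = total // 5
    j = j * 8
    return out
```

total = j * 25

Transformed code:
def solve(j):
    process(out)
    out = j + 96
    out = 22 // total
    total = 19 % total
    total = j * 25
    out = j * out
    j = total // 5
    j = j * 8
    return out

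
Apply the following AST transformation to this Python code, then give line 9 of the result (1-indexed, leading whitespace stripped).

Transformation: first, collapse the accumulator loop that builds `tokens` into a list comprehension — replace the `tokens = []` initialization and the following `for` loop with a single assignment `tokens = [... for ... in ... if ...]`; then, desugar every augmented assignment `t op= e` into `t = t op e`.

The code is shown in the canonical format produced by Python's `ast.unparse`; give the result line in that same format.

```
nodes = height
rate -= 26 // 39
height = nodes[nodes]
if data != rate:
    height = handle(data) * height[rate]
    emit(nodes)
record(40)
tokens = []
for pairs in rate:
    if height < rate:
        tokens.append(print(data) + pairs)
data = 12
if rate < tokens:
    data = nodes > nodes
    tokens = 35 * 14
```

data = 12

Transformed code:
nodes = height
rate = rate - 26 // 39
height = nodes[nodes]
if data != rate:
    height = handle(data) * height[rate]
    emit(nodes)
record(40)
tokens = [print(data) + pairs for pairs in rate if height < rate]
data = 12
if rate < tokens:
    data = nodes > nodes
    tokens = 35 * 14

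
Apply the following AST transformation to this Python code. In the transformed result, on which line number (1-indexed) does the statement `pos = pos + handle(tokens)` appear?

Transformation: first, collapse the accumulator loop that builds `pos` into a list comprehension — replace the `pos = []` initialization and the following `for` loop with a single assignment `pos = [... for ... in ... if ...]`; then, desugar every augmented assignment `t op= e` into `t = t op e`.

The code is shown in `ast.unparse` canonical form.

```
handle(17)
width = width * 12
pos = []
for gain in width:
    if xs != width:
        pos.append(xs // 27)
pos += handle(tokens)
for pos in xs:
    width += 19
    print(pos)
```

4

Transformed code:
handle(17)
width = width * 12
pos = [xs // 27 for gain in width if xs != width]
pos = pos + handle(tokens)
for pos in xs:
    width = width + 19
    print(pos)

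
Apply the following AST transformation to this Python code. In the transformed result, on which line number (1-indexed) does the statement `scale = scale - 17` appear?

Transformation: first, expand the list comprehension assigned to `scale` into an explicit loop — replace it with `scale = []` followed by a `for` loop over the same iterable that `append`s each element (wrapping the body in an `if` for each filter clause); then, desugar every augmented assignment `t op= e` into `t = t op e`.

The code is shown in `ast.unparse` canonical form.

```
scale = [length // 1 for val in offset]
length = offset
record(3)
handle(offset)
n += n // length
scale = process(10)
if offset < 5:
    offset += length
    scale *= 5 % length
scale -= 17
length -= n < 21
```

Transformed code:
scale = []
for val in offset:
    scale.append(length // 1)
length = offset
record(3)
handle(offset)
n = n + n // length
scale = process(10)
if offset < 5:
    offset = offset + length
    scale = scale * (5 % length)
scale = scale - 17
length = length - (n < 21)

12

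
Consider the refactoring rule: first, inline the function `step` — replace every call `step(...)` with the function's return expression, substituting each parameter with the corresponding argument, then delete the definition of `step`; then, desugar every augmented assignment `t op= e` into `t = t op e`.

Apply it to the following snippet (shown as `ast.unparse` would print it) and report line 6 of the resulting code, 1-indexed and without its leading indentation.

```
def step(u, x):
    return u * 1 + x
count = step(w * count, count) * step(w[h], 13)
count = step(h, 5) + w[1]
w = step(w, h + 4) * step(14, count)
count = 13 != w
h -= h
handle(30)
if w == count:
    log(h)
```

Transformed code:
count = (w * count * 1 + count) * (w[h] * 1 + 13)
count = h * 1 + 5 + w[1]
w = (w * 1 + (h + 4)) * (14 * 1 + count)
count = 13 != w
h = h - h
handle(30)
if w == count:
    log(h)

handle(30)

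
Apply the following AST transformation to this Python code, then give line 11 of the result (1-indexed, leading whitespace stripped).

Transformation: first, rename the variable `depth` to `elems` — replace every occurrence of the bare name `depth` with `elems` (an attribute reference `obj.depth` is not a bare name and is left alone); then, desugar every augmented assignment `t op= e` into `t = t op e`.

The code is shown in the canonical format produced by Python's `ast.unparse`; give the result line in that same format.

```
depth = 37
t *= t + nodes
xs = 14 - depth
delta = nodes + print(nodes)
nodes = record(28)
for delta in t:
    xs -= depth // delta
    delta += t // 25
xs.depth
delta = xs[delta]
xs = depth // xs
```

xs = elems // xs

Transformed code:
elems = 37
t = t * (t + nodes)
xs = 14 - elems
delta = nodes + print(nodes)
nodes = record(28)
for delta in t:
    xs = xs - elems // delta
    delta = delta + t // 25
xs.depth
delta = xs[delta]
xs = elems // xs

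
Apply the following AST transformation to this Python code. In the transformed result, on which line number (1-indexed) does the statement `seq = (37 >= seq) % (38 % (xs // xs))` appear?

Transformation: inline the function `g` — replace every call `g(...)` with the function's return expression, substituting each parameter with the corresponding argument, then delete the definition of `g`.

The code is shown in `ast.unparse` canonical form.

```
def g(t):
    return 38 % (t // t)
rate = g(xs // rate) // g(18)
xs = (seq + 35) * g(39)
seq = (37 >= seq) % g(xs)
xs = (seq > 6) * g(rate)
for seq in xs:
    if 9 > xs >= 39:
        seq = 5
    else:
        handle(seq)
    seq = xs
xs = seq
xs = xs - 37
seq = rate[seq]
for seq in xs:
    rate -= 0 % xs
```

Transformed code:
rate = 38 % (xs // rate // (xs // rate)) // (38 % (18 // 18))
xs = (seq + 35) * (38 % (39 // 39))
seq = (37 >= seq) % (38 % (xs // xs))
xs = (seq > 6) * (38 % (rate // rate))
for seq in xs:
    if 9 > xs >= 39:
        seq = 5
    else:
        handle(seq)
    seq = xs
xs = seq
xs = xs - 37
seq = rate[seq]
for seq in xs:
    rate -= 0 % xs

3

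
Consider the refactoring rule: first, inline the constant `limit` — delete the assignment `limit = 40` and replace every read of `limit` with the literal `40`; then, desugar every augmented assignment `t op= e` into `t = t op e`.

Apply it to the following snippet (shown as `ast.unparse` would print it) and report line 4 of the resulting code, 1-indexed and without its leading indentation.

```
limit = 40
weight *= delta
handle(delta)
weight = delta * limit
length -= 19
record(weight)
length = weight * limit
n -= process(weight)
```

Transformed code:
weight = weight * delta
handle(delta)
weight = delta * 40
length = length - 19
record(weight)
length = weight * 40
n = n - process(weight)

length = length - 19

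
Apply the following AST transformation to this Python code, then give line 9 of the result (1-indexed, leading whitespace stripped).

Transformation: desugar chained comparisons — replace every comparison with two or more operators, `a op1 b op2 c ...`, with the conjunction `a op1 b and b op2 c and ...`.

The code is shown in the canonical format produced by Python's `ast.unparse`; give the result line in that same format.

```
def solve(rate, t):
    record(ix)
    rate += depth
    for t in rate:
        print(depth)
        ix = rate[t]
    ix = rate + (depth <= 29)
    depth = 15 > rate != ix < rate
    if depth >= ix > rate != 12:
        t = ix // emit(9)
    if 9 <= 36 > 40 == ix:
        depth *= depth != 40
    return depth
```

if depth >= ix and ix > rate and (rate != 12):

Transformed code:
def solve(rate, t):
    record(ix)
    rate += depth
    for t in rate:
        print(depth)
        ix = rate[t]
    ix = rate + (depth <= 29)
    depth = 15 > rate and rate != ix and (ix < rate)
    if depth >= ix and ix > rate and (rate != 12):
        t = ix // emit(9)
    if 9 <= 36 and 36 > 40 and (40 == ix):
        depth *= depth != 40
    return depth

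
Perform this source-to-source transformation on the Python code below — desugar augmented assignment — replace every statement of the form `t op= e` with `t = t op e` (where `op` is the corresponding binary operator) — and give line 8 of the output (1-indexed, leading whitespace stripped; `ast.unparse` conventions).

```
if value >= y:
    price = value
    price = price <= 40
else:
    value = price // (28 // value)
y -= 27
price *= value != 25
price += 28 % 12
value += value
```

price = price + 28 % 12

Transformed code:
if value >= y:
    price = value
    price = price <= 40
else:
    value = price // (28 // value)
y = y - 27
price = price * (value != 25)
price = price + 28 % 12
value = value + value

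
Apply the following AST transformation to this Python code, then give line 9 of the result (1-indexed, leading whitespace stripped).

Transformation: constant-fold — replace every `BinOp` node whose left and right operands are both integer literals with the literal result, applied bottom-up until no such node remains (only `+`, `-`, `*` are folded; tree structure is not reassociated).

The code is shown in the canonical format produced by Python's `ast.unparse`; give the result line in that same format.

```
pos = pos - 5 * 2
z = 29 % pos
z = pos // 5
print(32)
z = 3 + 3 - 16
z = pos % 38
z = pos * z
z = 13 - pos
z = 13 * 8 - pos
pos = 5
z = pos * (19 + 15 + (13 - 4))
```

Transformed code:
pos = pos - 10
z = 29 % pos
z = pos // 5
print(32)
z = -10
z = pos % 38
z = pos * z
z = 13 - pos
z = 104 - pos
pos = 5
z = pos * 43

z = 104 - pos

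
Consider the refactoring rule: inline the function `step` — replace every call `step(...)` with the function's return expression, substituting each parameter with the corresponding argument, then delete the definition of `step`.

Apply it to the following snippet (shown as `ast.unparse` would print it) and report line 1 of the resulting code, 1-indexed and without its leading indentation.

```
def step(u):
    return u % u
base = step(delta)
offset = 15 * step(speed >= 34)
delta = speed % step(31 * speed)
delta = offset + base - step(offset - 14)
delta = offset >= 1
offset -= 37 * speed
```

base = delta % delta

Transformed code:
base = delta % delta
offset = 15 * ((speed >= 34) % (speed >= 34))
delta = speed % (31 * speed % (31 * speed))
delta = offset + base - (offset - 14) % (offset - 14)
delta = offset >= 1
offset -= 37 * speed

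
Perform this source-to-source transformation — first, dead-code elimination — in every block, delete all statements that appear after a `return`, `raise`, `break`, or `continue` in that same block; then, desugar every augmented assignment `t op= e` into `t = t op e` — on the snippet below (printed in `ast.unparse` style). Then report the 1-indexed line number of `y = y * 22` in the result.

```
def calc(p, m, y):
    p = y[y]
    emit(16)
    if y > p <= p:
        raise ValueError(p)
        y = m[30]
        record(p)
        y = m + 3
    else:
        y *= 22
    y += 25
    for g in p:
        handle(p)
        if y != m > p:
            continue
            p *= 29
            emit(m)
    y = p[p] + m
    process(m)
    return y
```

Transformed code:
def calc(p, m, y):
    p = y[y]
    emit(16)
    if y > p <= p:
        raise ValueError(p)
    else:
        y = y * 22
    y = y + 25
    for g in p:
        handle(p)
        if y != m > p:
            continue
    y = p[p] + m
    process(m)
    return y

7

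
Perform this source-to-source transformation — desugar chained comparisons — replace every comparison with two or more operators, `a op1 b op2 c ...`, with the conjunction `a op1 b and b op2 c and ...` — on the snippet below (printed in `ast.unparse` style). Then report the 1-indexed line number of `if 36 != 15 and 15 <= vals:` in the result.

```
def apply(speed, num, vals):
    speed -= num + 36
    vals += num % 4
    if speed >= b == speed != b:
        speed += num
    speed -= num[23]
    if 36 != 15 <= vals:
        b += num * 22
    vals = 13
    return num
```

7

Transformed code:
def apply(speed, num, vals):
    speed -= num + 36
    vals += num % 4
    if speed >= b and b == speed and (speed != b):
        speed += num
    speed -= num[23]
    if 36 != 15 and 15 <= vals:
        b += num * 22
    vals = 13
    return num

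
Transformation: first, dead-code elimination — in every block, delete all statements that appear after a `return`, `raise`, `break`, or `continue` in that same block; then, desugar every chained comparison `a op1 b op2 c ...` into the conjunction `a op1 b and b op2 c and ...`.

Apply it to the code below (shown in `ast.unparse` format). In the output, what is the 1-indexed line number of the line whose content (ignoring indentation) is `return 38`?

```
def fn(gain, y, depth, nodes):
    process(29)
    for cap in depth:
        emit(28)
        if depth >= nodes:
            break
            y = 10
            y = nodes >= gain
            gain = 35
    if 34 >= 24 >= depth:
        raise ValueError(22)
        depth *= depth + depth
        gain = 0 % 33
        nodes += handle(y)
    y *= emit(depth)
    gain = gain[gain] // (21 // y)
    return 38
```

11

Transformed code:
def fn(gain, y, depth, nodes):
    process(29)
    for cap in depth:
        emit(28)
        if depth >= nodes:
            break
    if 34 >= 24 and 24 >= depth:
        raise ValueError(22)
    y *= emit(depth)
    gain = gain[gain] // (21 // y)
    return 38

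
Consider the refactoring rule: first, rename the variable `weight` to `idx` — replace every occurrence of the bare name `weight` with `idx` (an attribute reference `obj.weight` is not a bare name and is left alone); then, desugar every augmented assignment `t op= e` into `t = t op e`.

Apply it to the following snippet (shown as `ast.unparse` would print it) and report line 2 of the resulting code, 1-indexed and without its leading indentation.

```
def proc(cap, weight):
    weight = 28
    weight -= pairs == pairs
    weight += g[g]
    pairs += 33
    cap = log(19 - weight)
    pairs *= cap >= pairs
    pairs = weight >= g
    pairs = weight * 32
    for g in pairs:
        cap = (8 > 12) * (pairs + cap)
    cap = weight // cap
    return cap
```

idx = 28

Transformed code:
def proc(cap, idx):
    idx = 28
    idx = idx - (pairs == pairs)
    idx = idx + g[g]
    pairs = pairs + 33
    cap = log(19 - idx)
    pairs = pairs * (cap >= pairs)
    pairs = idx >= g
    pairs = idx * 32
    for g in pairs:
        cap = (8 > 12) * (pairs + cap)
    cap = idx // cap
    return cap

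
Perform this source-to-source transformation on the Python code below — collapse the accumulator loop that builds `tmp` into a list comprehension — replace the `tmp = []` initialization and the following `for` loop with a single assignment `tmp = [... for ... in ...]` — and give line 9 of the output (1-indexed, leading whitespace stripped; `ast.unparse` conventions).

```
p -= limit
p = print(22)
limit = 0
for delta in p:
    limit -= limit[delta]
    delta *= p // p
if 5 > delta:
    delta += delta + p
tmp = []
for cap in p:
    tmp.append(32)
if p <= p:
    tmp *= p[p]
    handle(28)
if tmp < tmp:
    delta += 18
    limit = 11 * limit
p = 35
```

tmp = [32 for cap in p]

Transformed code:
p -= limit
p = print(22)
limit = 0
for delta in p:
    limit -= limit[delta]
    delta *= p // p
if 5 > delta:
    delta += delta + p
tmp = [32 for cap in p]
if p <= p:
    tmp *= p[p]
    handle(28)
if tmp < tmp:
    delta += 18
    limit = 11 * limit
p = 35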